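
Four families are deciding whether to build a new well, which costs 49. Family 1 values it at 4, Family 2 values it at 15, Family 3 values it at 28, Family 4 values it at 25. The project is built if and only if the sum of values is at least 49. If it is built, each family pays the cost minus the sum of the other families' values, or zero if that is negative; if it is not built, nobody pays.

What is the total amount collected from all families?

7

Total value 72 ≥ cost 49, so it is built.
Family 1: others sum to 68; max(0, 49 - 68) = 0.
Family 2: others sum to 57; max(0, 49 - 57) = 0.
Family 3: others sum to 44; max(0, 49 - 44) = 5.
Family 4: others sum to 47; max(0, 49 - 47) = 2.
Total collected = 0 + 0 + 5 + 2 = 7.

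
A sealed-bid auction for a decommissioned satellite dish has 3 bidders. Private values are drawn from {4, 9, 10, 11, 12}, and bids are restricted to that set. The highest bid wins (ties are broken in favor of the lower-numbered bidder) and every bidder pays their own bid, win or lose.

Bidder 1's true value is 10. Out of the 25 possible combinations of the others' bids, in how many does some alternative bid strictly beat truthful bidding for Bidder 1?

Others bid (4, 4): truth gives 0; bid 4 gives 6 > 0. Violating.
Others bid (4, 9): truth gives 0; bid 9 gives 1 > 0. Violating.
Others bid (4, 11): truth gives -10; bid 11 gives -1 > -10. Violating.
Others bid (4, 12): truth gives -10; bid 12 gives -2 > -10. Violating.
Others bid (4, 10): truth gives 0; no alternative beats it.
Others bid (9, 10): truth gives 0; no alternative beats it.
(Checking all 25 profiles: 20 have a profitable deviation, 5 do not.)

20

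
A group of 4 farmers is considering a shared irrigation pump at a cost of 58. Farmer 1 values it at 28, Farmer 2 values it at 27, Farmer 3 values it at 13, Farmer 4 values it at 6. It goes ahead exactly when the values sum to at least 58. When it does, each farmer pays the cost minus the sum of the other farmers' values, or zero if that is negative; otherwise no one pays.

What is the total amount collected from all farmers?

23

Total value 74 ≥ cost 58, so it is built.
Farmer 1: others sum to 46; max(0, 58 - 46) = 12.
Farmer 2: others sum to 47; max(0, 58 - 47) = 11.
Farmer 3: others sum to 61; max(0, 58 - 61) = 0.
Farmer 4: others sum to 68; max(0, 58 - 68) = 0.
Total collected = 12 + 11 + 0 + 0 = 23.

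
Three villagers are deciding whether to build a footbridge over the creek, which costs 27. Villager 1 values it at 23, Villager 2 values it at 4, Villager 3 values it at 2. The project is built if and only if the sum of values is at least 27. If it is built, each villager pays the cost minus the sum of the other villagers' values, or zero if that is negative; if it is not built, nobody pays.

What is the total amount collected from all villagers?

23

Total value 29 ≥ cost 27, so it is built.
Villager 1: others sum to 6; max(0, 27 - 6) = 21.
Villager 2: others sum to 25; max(0, 27 - 25) = 2.
Villager 3: others sum to 27; max(0, 27 - 27) = 0.
Total collected = 21 + 2 + 0 = 23.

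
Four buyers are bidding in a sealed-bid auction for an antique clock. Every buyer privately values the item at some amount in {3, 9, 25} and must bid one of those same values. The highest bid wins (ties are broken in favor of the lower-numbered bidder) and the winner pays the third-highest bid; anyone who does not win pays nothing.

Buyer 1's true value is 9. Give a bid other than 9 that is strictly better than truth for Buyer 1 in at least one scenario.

Suppose Buyer 2 bids 3, Buyer 3 bids 3 and Buyer 4 bids 25.
Bid 9: loses, pays 0, utility 0.
Bid 25: wins, pays 3, utility 9 - 3 = 6.
So bidding 25 beats truth here (6 > 0).

25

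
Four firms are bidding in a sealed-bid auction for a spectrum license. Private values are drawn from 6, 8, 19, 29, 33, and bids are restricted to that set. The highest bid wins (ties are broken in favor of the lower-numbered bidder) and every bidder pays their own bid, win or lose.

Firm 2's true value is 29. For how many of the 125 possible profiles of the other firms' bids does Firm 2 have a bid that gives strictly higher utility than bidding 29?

95

Others bid (6, 6, 6): truth gives 0; bid 8 gives 21 > 0. Violating.
Others bid (6, 6, 8): truth gives 0; bid 8 gives 21 > 0. Violating.
Others bid (6, 6, 19): truth gives 0; bid 19 gives 10 > 0. Violating.
Others bid (6, 6, 33): truth gives -29; bid 33 gives -4 > -29. Violating.
Others bid (6, 6, 29): truth gives 0; no alternative beats it.
Others bid (6, 8, 29): truth gives 0; no alternative beats it.
(Checking all 125 profiles: 95 have a profitable deviation, 30 do not.)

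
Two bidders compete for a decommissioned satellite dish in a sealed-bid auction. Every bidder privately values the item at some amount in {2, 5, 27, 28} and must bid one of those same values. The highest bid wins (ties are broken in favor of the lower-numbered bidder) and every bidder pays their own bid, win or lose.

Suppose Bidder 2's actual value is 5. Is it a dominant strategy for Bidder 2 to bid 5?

No

Consider the case where Bidder 1 bids 5.
Truthful bid 5: loses but pays 5, utility -5.
Bid 2 instead: loses but pays 2, utility -2.
Since -2 > -5, bidding 2 is strictly better here, so truthful bidding is not dominant.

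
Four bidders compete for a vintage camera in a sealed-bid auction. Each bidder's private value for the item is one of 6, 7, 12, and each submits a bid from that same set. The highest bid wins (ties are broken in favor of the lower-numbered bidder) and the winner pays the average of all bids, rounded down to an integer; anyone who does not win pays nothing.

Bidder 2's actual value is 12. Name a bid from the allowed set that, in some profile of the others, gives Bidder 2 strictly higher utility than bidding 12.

7

Suppose Bidder 1 bids 6, Bidder 3 bids 6 and Bidder 4 bids 6.
Bid 12: wins, pays 7, utility 12 - 7 = 5.
Bid 7: wins, pays 6, utility 12 - 6 = 6.
So bidding 7 beats truth here (6 > 5).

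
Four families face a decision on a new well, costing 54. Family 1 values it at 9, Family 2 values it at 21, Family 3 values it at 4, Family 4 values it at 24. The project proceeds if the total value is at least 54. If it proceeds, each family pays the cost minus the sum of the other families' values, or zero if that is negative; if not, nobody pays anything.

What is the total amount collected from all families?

42

Total value 58 ≥ cost 54, so it is built.
Family 1: others sum to 49; max(0, 54 - 49) = 5.
Family 2: others sum to 37; max(0, 54 - 37) = 17.
Family 3: others sum to 54; max(0, 54 - 54) = 0.
Family 4: others sum to 34; max(0, 54 - 34) = 20.
Total collected = 5 + 17 + 0 + 20 = 42.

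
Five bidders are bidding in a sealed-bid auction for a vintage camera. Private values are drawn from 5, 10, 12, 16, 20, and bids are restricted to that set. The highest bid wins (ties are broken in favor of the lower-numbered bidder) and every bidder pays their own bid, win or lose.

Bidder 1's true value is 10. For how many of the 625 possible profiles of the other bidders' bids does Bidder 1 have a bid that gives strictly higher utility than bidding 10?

610

Others bid (5, 5, 5, 5): truth gives 0; bid 5 gives 5 > 0. Violating.
Others bid (5, 5, 5, 12): truth gives -10; bid 12 gives -2 > -10. Violating.
Others bid (5, 5, 5, 16): truth gives -10; bid 5 gives -5 > -10. Violating.
Others bid (5, 5, 5, 20): truth gives -10; bid 5 gives -5 > -10. Violating.
Others bid (5, 5, 5, 10): truth gives 0; no alternative beats it.
Others bid (5, 5, 10, 5): truth gives 0; no alternative beats it.
(Checking all 625 profiles: 610 have a profitable deviation, 15 do not.)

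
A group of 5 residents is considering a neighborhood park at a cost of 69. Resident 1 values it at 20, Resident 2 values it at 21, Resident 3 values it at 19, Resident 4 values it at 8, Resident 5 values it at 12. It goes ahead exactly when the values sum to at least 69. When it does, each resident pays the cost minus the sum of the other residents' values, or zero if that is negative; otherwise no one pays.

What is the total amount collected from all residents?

Total value 80 ≥ cost 69, so it is built.
Resident 1: others sum to 60; max(0, 69 - 60) = 9.
Resident 2: others sum to 59; max(0, 69 - 59) = 10.
Resident 3: others sum to 61; max(0, 69 - 61) = 8.
Resident 4: others sum to 72; max(0, 69 - 72) = 0.
Resident 5: others sum to 68; max(0, 69 - 68) = 1.
Total collected = 9 + 10 + 8 + 0 + 1 = 28.

28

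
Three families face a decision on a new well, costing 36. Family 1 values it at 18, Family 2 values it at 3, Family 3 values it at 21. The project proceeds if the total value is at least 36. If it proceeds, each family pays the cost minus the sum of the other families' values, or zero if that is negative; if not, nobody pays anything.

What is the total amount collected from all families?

27

Total value 42 ≥ cost 36, so it is built.
Family 1: others sum to 24; max(0, 36 - 24) = 12.
Family 2: others sum to 39; max(0, 36 - 39) = 0.
Family 3: others sum to 21; max(0, 36 - 21) = 15.
Total collected = 12 + 0 + 15 = 27.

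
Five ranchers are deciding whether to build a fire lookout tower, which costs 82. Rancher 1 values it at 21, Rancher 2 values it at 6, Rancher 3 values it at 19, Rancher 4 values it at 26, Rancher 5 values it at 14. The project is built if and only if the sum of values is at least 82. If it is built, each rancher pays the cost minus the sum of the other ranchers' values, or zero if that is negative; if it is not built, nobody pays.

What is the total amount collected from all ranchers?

Total value 86 ≥ cost 82, so it is built.
Rancher 1: others sum to 65; max(0, 82 - 65) = 17.
Rancher 2: others sum to 80; max(0, 82 - 80) = 2.
Rancher 3: others sum to 67; max(0, 82 - 67) = 15.
Rancher 4: others sum to 60; max(0, 82 - 60) = 22.
Rancher 5: others sum to 72; max(0, 82 - 72) = 10.
Total collected = 17 + 2 + 15 + 22 + 10 = 66.

66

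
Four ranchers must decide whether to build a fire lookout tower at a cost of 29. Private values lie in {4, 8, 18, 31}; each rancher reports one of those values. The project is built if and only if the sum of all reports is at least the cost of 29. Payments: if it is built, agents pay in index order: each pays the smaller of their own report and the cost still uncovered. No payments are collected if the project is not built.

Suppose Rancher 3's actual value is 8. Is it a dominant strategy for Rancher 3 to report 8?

Consider the case where Rancher 1 reports 4, Rancher 2 reports 4 and Rancher 4 reports 18.
Truthful report 8: project built, pays 8, utility 8 - 8 = 0.
Report 4 instead: project built, pays 4, utility 8 - 4 = 4.
Since 4 > 0, reporting 4 is strictly better here, so truthful reporting is not dominant.

No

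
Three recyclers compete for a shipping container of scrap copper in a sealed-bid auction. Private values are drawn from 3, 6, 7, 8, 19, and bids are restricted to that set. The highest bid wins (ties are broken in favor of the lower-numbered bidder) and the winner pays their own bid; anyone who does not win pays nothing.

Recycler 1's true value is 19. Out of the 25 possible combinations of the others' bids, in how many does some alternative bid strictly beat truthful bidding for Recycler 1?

Others bid (3, 3): truth gives 0; bid 3 gives 16 > 0. Violating.
Others bid (3, 6): truth gives 0; bid 6 gives 13 > 0. Violating.
Others bid (3, 7): truth gives 0; bid 7 gives 12 > 0. Violating.
Others bid (3, 8): truth gives 0; bid 8 gives 11 > 0. Violating.
Others bid (3, 19): truth gives 0; no alternative beats it.
Others bid (6, 19): truth gives 0; no alternative beats it.
(Checking all 25 profiles: 16 have a profitable deviation, 9 do not.)

16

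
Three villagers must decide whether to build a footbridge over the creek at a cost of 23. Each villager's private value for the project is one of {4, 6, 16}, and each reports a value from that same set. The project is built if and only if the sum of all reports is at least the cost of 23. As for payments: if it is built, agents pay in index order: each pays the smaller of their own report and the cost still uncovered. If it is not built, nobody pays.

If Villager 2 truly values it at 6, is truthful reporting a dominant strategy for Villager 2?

Consider the case where Villager 1 reports 4 and Villager 3 reports 16.
Truthful report 6: project built, pays 6, utility 6 - 6 = 0.
Report 4 instead: project built, pays 4, utility 6 - 4 = 2.
Since 2 > 0, reporting 4 is strictly better here, so truthful reporting is not dominant.

No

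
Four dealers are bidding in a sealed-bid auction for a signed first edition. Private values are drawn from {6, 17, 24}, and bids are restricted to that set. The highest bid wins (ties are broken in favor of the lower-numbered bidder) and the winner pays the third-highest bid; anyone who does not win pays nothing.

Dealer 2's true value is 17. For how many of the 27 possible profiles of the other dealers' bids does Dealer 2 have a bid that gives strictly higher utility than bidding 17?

Others bid (6, 6, 24): truth gives 0; bid 24 gives 11 > 0. Violating.
Others bid (6, 24, 6): truth gives 0; bid 24 gives 11 > 0. Violating.
Others bid (17, 6, 6): truth gives 0; bid 24 gives 11 > 0. Violating.
Others bid (6, 6, 6): truth gives 11; no alternative beats it.
Others bid (6, 6, 17): truth gives 11; no alternative beats it.
(Checking all 27 profiles: 3 have a profitable deviation, 24 do not.)

3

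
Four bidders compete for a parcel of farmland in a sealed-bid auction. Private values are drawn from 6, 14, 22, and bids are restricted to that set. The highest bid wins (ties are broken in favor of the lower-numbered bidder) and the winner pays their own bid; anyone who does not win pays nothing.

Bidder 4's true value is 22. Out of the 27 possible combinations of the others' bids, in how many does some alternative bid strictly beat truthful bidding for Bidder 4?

Others bid (6, 6, 6): truth gives 0; bid 14 gives 8 > 0. Violating.
Others bid (6, 6, 14): truth gives 0; no alternative beats it.
Others bid (6, 6, 22): truth gives 0; no alternative beats it.
(Checking all 27 profiles: 1 has a profitable deviation, 26 do not.)

1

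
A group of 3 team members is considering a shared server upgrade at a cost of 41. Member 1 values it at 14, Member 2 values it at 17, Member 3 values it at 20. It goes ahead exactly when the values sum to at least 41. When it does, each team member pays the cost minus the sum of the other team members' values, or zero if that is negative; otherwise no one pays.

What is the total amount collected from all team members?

21

Total value 51 ≥ cost 41, so it is built.
Member 1: others sum to 37; max(0, 41 - 37) = 4.
Member 2: others sum to 34; max(0, 41 - 34) = 7.
Member 3: others sum to 31; max(0, 41 - 31) = 10.
Total collected = 4 + 7 + 10 = 21.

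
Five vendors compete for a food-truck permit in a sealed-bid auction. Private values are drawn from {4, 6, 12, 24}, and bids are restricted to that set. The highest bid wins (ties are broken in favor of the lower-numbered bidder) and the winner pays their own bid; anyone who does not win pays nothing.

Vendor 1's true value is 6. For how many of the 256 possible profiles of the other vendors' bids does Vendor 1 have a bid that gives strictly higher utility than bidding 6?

1

Others bid (4, 4, 4, 4): truth gives 0; bid 4 gives 2 > 0. Violating.
Others bid (4, 4, 4, 6): truth gives 0; no alternative beats it.
Others bid (4, 4, 4, 12): truth gives 0; no alternative beats it.
(Checking all 256 profiles: 1 has a profitable deviation, 255 do not.)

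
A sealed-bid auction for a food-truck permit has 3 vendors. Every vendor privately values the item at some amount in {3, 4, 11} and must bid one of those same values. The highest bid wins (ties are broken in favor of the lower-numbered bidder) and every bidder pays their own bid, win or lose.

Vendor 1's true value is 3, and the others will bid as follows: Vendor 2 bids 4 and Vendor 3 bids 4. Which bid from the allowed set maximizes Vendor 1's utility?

4

Bid 3: loses but pays 3, utility -3.
Bid 4: wins, pays 4, utility 3 - 4 = -1.
Bid 11: wins, pays 11, utility 3 - 11 = -8.
The best choice is 4 with utility -1.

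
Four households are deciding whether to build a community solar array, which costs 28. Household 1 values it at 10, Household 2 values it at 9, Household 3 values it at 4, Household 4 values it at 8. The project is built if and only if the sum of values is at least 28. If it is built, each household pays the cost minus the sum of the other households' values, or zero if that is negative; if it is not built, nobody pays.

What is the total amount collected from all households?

Total value 31 ≥ cost 28, so it is built.
Household 1: others sum to 21; max(0, 28 - 21) = 7.
Household 2: others sum to 22; max(0, 28 - 22) = 6.
Household 3: others sum to 27; max(0, 28 - 27) = 1.
Household 4: others sum to 23; max(0, 28 - 23) = 5.
Total collected = 7 + 6 + 1 + 5 = 19.

19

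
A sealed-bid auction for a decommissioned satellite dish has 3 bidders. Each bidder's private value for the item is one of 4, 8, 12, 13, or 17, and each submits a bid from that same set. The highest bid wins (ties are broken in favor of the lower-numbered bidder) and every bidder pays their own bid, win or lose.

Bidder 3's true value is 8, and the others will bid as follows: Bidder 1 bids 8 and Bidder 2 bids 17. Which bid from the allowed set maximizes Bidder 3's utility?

4

Bid 4: loses but pays 4, utility -4.
Bid 8: loses but pays 8, utility -8.
Bid 12: loses but pays 12, utility -12.
Bid 13: loses but pays 13, utility -13.
Bid 17: loses but pays 17, utility -17.
The best choice is 4 with utility -4.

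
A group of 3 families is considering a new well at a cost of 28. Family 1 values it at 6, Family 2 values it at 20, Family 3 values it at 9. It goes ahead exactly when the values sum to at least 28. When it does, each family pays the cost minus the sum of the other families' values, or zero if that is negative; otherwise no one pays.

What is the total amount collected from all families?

15

Total value 35 ≥ cost 28, so it is built.
Family 1: others sum to 29; max(0, 28 - 29) = 0.
Family 2: others sum to 15; max(0, 28 - 15) = 13.
Family 3: others sum to 26; max(0, 28 - 26) = 2.
Total collected = 0 + 13 + 2 = 15.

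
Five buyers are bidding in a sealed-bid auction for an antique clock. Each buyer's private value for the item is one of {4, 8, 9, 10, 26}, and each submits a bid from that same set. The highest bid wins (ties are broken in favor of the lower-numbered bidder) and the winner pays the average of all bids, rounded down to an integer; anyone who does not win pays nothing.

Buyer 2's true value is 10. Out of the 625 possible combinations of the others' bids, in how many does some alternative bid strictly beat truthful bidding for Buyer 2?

22

Others bid (4, 4, 4, 4): truth gives 5; bid 8 gives 6 > 5. Violating.
Others bid (4, 4, 4, 8): truth gives 4; bid 8 gives 5 > 4. Violating.
Others bid (4, 4, 8, 4): truth gives 4; bid 8 gives 5 > 4. Violating.
Others bid (4, 4, 8, 9): truth gives 3; bid 9 gives 4 > 3. Violating.
Others bid (4, 4, 4, 9): truth gives 4; no alternative beats it.
Others bid (4, 4, 4, 10): truth gives 4; no alternative beats it.
(Checking all 625 profiles: 22 have a profitable deviation, 603 do not.)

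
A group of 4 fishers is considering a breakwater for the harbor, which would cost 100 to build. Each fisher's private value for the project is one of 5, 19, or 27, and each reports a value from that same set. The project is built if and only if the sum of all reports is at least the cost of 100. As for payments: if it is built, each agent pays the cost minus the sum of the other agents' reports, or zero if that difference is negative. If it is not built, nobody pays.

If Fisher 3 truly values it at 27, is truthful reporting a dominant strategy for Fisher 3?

Check each profile of the others' reports and compare truth against every alternative report.
Others report (27, 27, 27): truth gives 8, best alternative gives 8.
Others report (5, 5, 5): truth gives 0, best alternative gives 0.
Others report (5, 5, 19): truth gives 0, best alternative gives 0.
Others report (5, 5, 27): truth gives 0, best alternative gives 0.
Others report (5, 19, 5): truth gives 0, best alternative gives 0.
Others report (5, 19, 19): truth gives 0, best alternative gives 0.
(Remaining 21 profiles checked similarly; truth is weakly best in each.)
In every case the truthful report is at least as good as any alternative, so it is a dominant strategy.

Yes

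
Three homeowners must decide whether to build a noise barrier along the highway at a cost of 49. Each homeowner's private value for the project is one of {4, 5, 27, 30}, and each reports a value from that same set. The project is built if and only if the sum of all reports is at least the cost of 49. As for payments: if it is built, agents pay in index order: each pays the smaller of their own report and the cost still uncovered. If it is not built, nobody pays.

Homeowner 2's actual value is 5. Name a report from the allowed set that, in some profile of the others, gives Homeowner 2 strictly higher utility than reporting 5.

Suppose Homeowner 1 reports 27 and Homeowner 3 reports 27.
Report 5: project built, pays 5, utility 5 - 5 = 0.
Report 4: project built, pays 4, utility 5 - 4 = 1.
So reporting 4 beats truth here (1 > 0).

4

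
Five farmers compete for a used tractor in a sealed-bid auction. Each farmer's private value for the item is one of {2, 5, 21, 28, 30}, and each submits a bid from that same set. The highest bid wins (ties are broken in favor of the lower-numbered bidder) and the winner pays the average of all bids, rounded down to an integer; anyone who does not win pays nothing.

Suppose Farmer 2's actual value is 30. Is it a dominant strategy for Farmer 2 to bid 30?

Consider the case where Farmer 1 bids 2, Farmer 3 bids 2, Farmer 4 bids 2 and Farmer 5 bids 2.
Truthful bid 30: wins, pays 7, utility 30 - 7 = 23.
Bid 5 instead: wins, pays 2, utility 30 - 2 = 28.
Since 28 > 23, bidding 5 is strictly better here, so truthful bidding is not dominant.

No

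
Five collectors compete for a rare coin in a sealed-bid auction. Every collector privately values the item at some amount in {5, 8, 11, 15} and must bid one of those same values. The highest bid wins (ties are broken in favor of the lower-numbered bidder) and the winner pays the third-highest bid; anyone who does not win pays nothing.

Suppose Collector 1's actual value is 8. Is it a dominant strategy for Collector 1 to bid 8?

Consider the case where Collector 2 bids 5, Collector 3 bids 5, Collector 4 bids 5 and Collector 5 bids 11.
Truthful bid 8: loses, pays 0, utility 0.
Bid 11 instead: wins, pays 5, utility 8 - 5 = 3.
Since 3 > 0, bidding 11 is strictly better here, so truthful bidding is not dominant.

No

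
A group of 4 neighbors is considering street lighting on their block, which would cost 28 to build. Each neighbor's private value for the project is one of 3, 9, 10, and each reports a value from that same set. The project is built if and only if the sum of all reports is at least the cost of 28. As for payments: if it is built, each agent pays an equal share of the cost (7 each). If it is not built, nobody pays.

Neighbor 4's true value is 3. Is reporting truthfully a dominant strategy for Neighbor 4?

Check each profile of the others' reports and compare truth against every alternative report.
Others report (3, 9, 9): truth gives 0, best alternative gives -4.
Others report (3, 9, 10): truth gives 0, best alternative gives -4.
Others report (3, 10, 9): truth gives 0, best alternative gives -4.
Others report (3, 10, 10): truth gives 0, best alternative gives -4.
Others report (9, 3, 9): truth gives 0, best alternative gives -4.
Others report (9, 3, 10): truth gives 0, best alternative gives -4.
(Remaining 21 profiles checked similarly; truth is weakly best in each.)
In every case the truthful report is at least as good as any alternative, so it is a dominant strategy.

Yes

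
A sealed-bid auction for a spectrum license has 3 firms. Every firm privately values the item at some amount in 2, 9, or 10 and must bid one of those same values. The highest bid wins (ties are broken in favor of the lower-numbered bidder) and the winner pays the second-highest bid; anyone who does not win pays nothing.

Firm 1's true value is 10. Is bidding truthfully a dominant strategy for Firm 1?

Check each profile of the others' bids and compare truth against every alternative bid.
Others bid (2, 2): truth gives 8, best alternative gives 8.
Others bid (2, 9): truth gives 1, best alternative gives 1.
Others bid (9, 2): truth gives 1, best alternative gives 1.
Others bid (9, 9): truth gives 1, best alternative gives 1.
Others bid (2, 10): truth gives 0, best alternative gives 0.
Others bid (9, 10): truth gives 0, best alternative gives 0.
(Remaining 3 profiles checked similarly; truth is weakly best in each.)
In every case the truthful bid is at least as good as any alternative, so it is a dominant strategy.

Yes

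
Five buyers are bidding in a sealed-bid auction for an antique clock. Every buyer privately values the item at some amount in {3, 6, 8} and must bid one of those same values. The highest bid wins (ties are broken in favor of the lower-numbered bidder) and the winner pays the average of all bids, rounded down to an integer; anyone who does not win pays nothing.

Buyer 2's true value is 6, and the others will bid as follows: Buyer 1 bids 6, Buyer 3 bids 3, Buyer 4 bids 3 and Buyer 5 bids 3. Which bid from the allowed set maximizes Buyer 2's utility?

Bid 3: loses, pays 0, utility 0.
Bid 6: loses, pays 0, utility 0.
Bid 8: wins, pays 4, utility 6 - 4 = 2.
The best choice is 8 with utility 2.

8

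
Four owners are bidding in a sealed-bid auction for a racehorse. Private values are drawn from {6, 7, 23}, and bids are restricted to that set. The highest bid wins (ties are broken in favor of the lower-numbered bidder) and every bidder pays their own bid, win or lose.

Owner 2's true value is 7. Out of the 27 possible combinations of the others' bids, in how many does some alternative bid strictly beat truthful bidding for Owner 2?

23

Others bid (6, 6, 23): truth gives -7; bid 6 gives -6 > -7. Violating.
Others bid (6, 7, 23): truth gives -7; bid 6 gives -6 > -7. Violating.
Others bid (6, 23, 6): truth gives -7; bid 6 gives -6 > -7. Violating.
Others bid (6, 23, 7): truth gives -7; bid 6 gives -6 > -7. Violating.
Others bid (6, 6, 6): truth gives 0; no alternative beats it.
Others bid (6, 6, 7): truth gives 0; no alternative beats it.
(Checking all 27 profiles: 23 have a profitable deviation, 4 do not.)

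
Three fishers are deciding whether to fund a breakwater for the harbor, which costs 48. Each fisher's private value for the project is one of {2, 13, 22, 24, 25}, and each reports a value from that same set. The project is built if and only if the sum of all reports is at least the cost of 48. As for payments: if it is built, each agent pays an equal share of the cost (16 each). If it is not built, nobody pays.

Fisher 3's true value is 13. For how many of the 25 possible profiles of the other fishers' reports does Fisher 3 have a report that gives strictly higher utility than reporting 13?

Others report (13, 22): truth gives -3; report 2 gives 0 > -3. Violating.
Others report (13, 24): truth gives -3; report 2 gives 0 > -3. Violating.
Others report (13, 25): truth gives -3; report 2 gives 0 > -3. Violating.
Others report (22, 13): truth gives -3; report 2 gives 0 > -3. Violating.
Others report (2, 2): truth gives 0; no alternative beats it.
Others report (2, 13): truth gives 0; no alternative beats it.
(Checking all 25 profiles: 7 have a profitable deviation, 18 do not.)

7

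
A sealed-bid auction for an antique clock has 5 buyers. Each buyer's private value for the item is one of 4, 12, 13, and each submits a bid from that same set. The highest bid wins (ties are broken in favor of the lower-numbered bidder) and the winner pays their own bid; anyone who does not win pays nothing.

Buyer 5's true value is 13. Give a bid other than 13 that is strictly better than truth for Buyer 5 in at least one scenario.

Suppose Buyer 1 bids 4, Buyer 2 bids 4, Buyer 3 bids 4 and Buyer 4 bids 4.
Bid 13: wins, pays 13, utility 13 - 13 = 0.
Bid 12: wins, pays 12, utility 13 - 12 = 1.
So bidding 12 beats truth here (1 > 0).

12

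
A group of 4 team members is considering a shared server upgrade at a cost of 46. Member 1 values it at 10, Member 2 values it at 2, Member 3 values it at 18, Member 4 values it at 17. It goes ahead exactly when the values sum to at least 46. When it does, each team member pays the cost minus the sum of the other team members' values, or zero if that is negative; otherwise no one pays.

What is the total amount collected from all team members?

43

Total value 47 ≥ cost 46, so it is built.
Member 1: others sum to 37; max(0, 46 - 37) = 9.
Member 2: others sum to 45; max(0, 46 - 45) = 1.
Member 3: others sum to 29; max(0, 46 - 29) = 17.
Member 4: others sum to 30; max(0, 46 - 30) = 16.
Total collected = 9 + 1 + 17 + 16 = 43.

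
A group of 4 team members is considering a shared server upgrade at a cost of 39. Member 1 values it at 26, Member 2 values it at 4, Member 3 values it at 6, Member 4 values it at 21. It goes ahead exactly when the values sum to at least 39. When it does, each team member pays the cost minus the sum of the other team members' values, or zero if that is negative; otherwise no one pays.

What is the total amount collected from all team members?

Total value 57 ≥ cost 39, so it is built.
Member 1: others sum to 31; max(0, 39 - 31) = 8.
Member 2: others sum to 53; max(0, 39 - 53) = 0.
Member 3: others sum to 51; max(0, 39 - 51) = 0.
Member 4: others sum to 36; max(0, 39 - 36) = 3.
Total collected = 8 + 0 + 0 + 3 = 11.

11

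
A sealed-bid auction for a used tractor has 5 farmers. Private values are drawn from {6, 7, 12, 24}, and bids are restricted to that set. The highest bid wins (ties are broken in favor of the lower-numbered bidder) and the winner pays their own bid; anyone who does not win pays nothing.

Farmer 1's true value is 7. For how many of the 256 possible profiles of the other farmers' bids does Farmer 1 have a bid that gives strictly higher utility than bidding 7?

Others bid (6, 6, 6, 6): truth gives 0; bid 6 gives 1 > 0. Violating.
Others bid (6, 6, 6, 7): truth gives 0; no alternative beats it.
Others bid (6, 6, 6, 12): truth gives 0; no alternative beats it.
(Checking all 256 profiles: 1 has a profitable deviation, 255 do not.)

1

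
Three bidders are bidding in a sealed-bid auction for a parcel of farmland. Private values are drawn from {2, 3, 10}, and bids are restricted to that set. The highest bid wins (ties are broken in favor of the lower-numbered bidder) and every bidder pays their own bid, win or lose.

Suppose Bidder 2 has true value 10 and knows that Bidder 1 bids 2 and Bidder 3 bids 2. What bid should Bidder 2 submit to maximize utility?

3

Bid 2: loses but pays 2, utility -2.
Bid 3: wins, pays 3, utility 10 - 3 = 7.
Bid 10: wins, pays 10, utility 10 - 10 = 0.
The best choice is 3 with utility 7.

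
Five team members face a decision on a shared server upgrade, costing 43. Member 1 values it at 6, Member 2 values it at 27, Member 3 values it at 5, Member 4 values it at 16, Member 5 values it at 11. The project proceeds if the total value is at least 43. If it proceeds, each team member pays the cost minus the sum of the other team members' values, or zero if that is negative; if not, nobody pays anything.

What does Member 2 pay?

Total value 65 ≥ cost 43, so the project is built.
The other team members' values sum to 38.
Cost minus that sum is 43 - 38 = 5.

5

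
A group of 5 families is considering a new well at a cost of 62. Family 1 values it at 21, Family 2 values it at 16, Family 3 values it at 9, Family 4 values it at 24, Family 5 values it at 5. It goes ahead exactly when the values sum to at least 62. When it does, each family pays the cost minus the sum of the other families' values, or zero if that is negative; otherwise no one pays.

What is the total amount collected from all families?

Total value 75 ≥ cost 62, so it is built.
Family 1: others sum to 54; max(0, 62 - 54) = 8.
Family 2: others sum to 59; max(0, 62 - 59) = 3.
Family 3: others sum to 66; max(0, 62 - 66) = 0.
Family 4: others sum to 51; max(0, 62 - 51) = 11.
Family 5: others sum to 70; max(0, 62 - 70) = 0.
Total collected = 8 + 3 + 0 + 11 + 0 = 22.

22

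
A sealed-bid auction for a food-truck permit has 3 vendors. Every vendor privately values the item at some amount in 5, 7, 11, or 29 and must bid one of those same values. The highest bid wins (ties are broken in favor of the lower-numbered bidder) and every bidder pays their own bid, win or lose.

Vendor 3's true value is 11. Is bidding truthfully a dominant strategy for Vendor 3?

Consider the case where Vendor 1 bids 5 and Vendor 2 bids 5.
Truthful bid 11: wins, pays 11, utility 11 - 11 = 0.
Bid 7 instead: wins, pays 7, utility 11 - 7 = 4.
Since 4 > 0, bidding 7 is strictly better here, so truthful bidding is not dominant.

No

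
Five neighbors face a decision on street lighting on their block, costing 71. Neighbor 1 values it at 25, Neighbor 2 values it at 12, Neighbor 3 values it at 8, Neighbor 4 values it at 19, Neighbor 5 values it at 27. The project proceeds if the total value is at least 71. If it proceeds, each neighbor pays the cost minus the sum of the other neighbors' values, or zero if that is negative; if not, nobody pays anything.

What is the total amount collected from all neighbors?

12

Total value 91 ≥ cost 71, so it is built.
Neighbor 1: others sum to 66; max(0, 71 - 66) = 5.
Neighbor 2: others sum to 79; max(0, 71 - 79) = 0.
Neighbor 3: others sum to 83; max(0, 71 - 83) = 0.
Neighbor 4: others sum to 72; max(0, 71 - 72) = 0.
Neighbor 5: others sum to 64; max(0, 71 - 64) = 7.
Total collected = 5 + 0 + 0 + 0 + 7 = 12.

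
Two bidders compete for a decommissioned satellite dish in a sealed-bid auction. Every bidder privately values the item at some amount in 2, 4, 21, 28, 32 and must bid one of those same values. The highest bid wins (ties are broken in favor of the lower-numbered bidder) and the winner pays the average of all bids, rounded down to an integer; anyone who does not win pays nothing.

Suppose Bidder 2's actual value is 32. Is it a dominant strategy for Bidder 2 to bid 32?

Consider the case where Bidder 1 bids 2.
Truthful bid 32: wins, pays 17, utility 32 - 17 = 15.
Bid 4 instead: wins, pays 3, utility 32 - 3 = 29.
Since 29 > 15, bidding 4 is strictly better here, so truthful bidding is not dominant.

No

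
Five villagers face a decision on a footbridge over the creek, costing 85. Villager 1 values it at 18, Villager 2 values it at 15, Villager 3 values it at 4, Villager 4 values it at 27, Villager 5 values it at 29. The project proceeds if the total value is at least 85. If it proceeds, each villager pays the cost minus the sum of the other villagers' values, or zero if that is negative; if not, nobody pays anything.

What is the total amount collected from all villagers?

57

Total value 93 ≥ cost 85, so it is built.
Villager 1: others sum to 75; max(0, 85 - 75) = 10.
Villager 2: others sum to 78; max(0, 85 - 78) = 7.
Villager 3: others sum to 89; max(0, 85 - 89) = 0.
Villager 4: others sum to 66; max(0, 85 - 66) = 19.
Villager 5: others sum to 64; max(0, 85 - 64) = 21.
Total collected = 10 + 7 + 0 + 19 + 21 = 57.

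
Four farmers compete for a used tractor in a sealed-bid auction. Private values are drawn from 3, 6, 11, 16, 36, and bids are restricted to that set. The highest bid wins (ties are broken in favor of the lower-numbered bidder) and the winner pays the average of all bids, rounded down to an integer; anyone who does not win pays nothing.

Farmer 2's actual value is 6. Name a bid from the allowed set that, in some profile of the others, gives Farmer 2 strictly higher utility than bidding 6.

11

Suppose Farmer 1 bids 6, Farmer 3 bids 3 and Farmer 4 bids 3.
Bid 6: loses, pays 0, utility 0.
Bid 11: wins, pays 5, utility 6 - 5 = 1.
So bidding 11 beats truth here (1 > 0).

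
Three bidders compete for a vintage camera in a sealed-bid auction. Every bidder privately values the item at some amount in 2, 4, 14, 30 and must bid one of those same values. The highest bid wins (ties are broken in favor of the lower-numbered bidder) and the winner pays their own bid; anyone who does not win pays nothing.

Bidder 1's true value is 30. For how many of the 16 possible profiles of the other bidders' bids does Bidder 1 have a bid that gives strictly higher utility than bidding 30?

Others bid (2, 2): truth gives 0; bid 2 gives 28 > 0. Violating.
Others bid (2, 4): truth gives 0; bid 4 gives 26 > 0. Violating.
Others bid (2, 14): truth gives 0; bid 14 gives 16 > 0. Violating.
Others bid (4, 2): truth gives 0; bid 4 gives 26 > 0. Violating.
Others bid (2, 30): truth gives 0; no alternative beats it.
Others bid (4, 30): truth gives 0; no alternative beats it.
(Checking all 16 profiles: 9 have a profitable deviation, 7 do not.)

9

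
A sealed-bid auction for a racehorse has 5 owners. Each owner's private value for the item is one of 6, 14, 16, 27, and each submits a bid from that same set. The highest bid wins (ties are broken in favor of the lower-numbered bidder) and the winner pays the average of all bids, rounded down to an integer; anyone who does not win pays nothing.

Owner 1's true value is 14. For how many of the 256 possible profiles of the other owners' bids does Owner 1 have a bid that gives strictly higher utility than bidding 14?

Others bid (6, 6, 6, 6): truth gives 7; bid 6 gives 8 > 7. Violating.
Others bid (6, 6, 6, 16): truth gives 0; bid 16 gives 4 > 0. Violating.
Others bid (6, 6, 14, 16): truth gives 0; bid 16 gives 3 > 0. Violating.
Others bid (6, 6, 16, 6): truth gives 0; bid 16 gives 4 > 0. Violating.
Others bid (6, 6, 6, 14): truth gives 5; no alternative beats it.
Others bid (6, 6, 6, 27): truth gives 0; no alternative beats it.
(Checking all 256 profiles: 47 have a profitable deviation, 209 do not.)

47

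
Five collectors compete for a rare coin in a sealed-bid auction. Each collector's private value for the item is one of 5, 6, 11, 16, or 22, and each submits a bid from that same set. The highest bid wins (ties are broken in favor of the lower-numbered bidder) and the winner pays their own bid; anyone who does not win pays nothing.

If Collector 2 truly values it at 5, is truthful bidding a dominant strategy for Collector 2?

Check each profile of the others' bids and compare truth against every alternative bid.
Others bid (5, 5, 5, 5): truth gives 0, best alternative gives -1.
Others bid (5, 5, 5, 6): truth gives 0, best alternative gives -1.
Others bid (5, 5, 6, 5): truth gives 0, best alternative gives -1.
Others bid (5, 5, 6, 6): truth gives 0, best alternative gives -1.
Others bid (5, 6, 5, 5): truth gives 0, best alternative gives -1.
Others bid (5, 6, 5, 6): truth gives 0, best alternative gives -1.
(Remaining 619 profiles checked similarly; truth is weakly best in each.)
In every case the truthful bid is at least as good as any alternative, so it is a dominant strategy.

Yes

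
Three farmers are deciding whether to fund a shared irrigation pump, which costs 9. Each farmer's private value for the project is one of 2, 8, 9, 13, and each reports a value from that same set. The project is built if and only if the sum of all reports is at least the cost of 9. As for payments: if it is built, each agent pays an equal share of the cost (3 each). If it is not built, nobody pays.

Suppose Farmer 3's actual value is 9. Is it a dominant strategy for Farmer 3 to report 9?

Yes

Check each profile of the others' reports and compare truth against every alternative report.
Others report (2, 2): truth gives 6, best alternative gives 6.
Others report (2, 8): truth gives 6, best alternative gives 6.
Others report (2, 9): truth gives 6, best alternative gives 6.
Others report (2, 13): truth gives 6, best alternative gives 6.
Others report (8, 2): truth gives 6, best alternative gives 6.
Others report (8, 8): truth gives 6, best alternative gives 6.
(Remaining 10 profiles checked similarly; truth is weakly best in each.)
In every case the truthful report is at least as good as any alternative, so it is a dominant strategy.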